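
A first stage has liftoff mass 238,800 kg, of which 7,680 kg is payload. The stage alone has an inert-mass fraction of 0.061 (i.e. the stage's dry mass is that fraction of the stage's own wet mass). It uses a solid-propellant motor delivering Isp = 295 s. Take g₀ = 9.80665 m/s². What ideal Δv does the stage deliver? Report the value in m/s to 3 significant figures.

Stage wet mass = m₀ − payload = 238,800 − 7,680 = 231,120 kg.
Stage dry mass = ε × stage wet mass = 0.061 × 231,120 = 14,098.3 kg.
Burnout mass m_f = stage dry + payload = 14,098.3 + 7,680 = 21,778.3 kg.
v_e = Isp · g₀ = 295 × 9.80665 = 2893.0 m/s.
Δv = v_e · ln(238,800/21,778.3) = 2893.0 × ln(10.97) = 2893.0 × 2.3947 ≈ 6928 m/s.

Δv ≈ 6930 m/s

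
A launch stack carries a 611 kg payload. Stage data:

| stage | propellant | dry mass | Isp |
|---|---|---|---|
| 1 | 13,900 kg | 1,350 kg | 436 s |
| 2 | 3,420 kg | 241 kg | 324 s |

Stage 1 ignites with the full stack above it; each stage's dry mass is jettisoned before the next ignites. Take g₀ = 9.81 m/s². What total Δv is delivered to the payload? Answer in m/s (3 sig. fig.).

Ignition mass of stage 1 = 13,900+1,350 + 3,420+241 + 611 = 19,522 kg.
Stage 1: m₀ = 19,522 kg, m_f = 19,522 − 13,900 = 5,622 kg; Δv = 436×9.81×ln(3.472) = 4277.2×1.2449 ≈ 5324 m/s.
Stage 2: m₀ = 4,272 kg, m_f = 4,272 − 3,420 = 852 kg; Δv = 324×9.81×ln(5.014) = 3178.4×1.6123 ≈ 5124 m/s.
Total Δv = 5324 + 5124 = 10448 m/s.

Δv ≈ 10400 m/s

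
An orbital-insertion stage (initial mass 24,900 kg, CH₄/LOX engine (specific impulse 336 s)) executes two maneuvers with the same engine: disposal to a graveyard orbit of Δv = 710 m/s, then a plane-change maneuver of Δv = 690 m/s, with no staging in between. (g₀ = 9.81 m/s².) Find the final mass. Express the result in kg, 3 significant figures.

final mass ≈ 16300 kg

v_e = Isp · g₀ = 336 × 9.81 = 3296.2 m/s.
After the first burn: m = 24900 × exp(−710/3296.2) = 24900 × 0.80622 = 20,074.9 kg.
After the second burn: m = 20,074.9 × exp(−690/3296.2) = 20,074.9 × 0.81112 = 16,283.2 kg.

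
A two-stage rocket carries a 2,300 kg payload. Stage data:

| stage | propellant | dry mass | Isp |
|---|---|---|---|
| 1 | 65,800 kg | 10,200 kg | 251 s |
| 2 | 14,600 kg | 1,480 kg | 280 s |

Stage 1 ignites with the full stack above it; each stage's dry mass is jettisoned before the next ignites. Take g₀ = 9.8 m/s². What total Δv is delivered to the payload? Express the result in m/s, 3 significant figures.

Δv ≈ 7280 m/s

Ignition mass of stage 1 = 65,800+10,200 + 14,600+1,480 + 2,300 = 94,380 kg.
Stage 1: m₀ = 94,380 kg, m_f = 94,380 − 65,800 = 28,580 kg; Δv = 251×9.8×ln(3.302) = 2459.8×1.1946 ≈ 2939 m/s.
Stage 2: m₀ = 18,380 kg, m_f = 18,380 − 14,600 = 3,780 kg; Δv = 280×9.8×ln(4.862) = 2744.0×1.5815 ≈ 4340 m/s.
Total Δv = 2939 + 4340 = 7279 m/s.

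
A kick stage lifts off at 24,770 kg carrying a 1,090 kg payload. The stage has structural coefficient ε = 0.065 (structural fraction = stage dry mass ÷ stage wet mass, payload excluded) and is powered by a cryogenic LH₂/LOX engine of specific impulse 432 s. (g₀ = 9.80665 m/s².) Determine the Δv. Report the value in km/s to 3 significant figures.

Stage wet mass = m₀ − payload = 24,770 − 1,090 = 23,680 kg.
Stage dry mass = ε × stage wet mass = 0.065 × 23,680 = 1,539.2 kg.
Burnout mass m_f = stage dry + payload = 1,539.2 + 1,090 = 2,629.2 kg.
v_e = Isp · g₀ = 432 × 9.80665 = 4236.5 m/s.
Δv = v_e · ln(24,770/2,629.2) = 4236.5 × ln(9.421) = 4236.5 × 2.2430 ≈ 9502 m/s.

Δv ≈ 9.50 km/s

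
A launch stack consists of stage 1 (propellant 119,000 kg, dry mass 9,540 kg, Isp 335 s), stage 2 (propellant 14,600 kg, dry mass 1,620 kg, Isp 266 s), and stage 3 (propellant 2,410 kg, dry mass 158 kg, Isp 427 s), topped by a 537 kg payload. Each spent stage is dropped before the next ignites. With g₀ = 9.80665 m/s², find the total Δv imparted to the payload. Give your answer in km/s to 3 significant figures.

Ignition mass of stage 1 = 119,000+9,540 + 14,600+1,620 + 2,410+158 + 537 = 147,865 kg.
Stage 1: m₀ = 147,865 kg, m_f = 147,865 − 119,000 = 28,865 kg; Δv = 335×9.80665×ln(5.123) = 3285.2×1.6337 ≈ 5367 m/s.
Stage 2: m₀ = 19,325 kg, m_f = 19,325 − 14,600 = 4,725 kg; Δv = 266×9.80665×ln(4.09) = 2608.6×1.4085 ≈ 3674 m/s.
Stage 3: m₀ = 3,105 kg, m_f = 3,105 − 2,410 = 695 kg; Δv = 427×9.80665×ln(4.468) = 4187.4×1.4969 ≈ 6268 m/s.
Total Δv = 5367 + 3674 + 6268 = 15309 m/s.

Δv ≈ 15.3 km/s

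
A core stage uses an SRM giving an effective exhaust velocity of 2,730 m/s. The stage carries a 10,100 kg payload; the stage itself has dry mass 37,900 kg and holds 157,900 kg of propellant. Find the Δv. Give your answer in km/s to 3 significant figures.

Δv ≈ 3.98 km/s

m₀ = payload + dry + propellant = 10,100 + 37,900 + 157,900 = 205,900 kg.
m_f = payload + dry = 10,100 + 37,900 = 48,000 kg.
Δv = v_e · ln(m₀/m_f) = 2730.0 × ln(4.29) = 2730.0 × 1.4562 ≈ 3975.4 m/s.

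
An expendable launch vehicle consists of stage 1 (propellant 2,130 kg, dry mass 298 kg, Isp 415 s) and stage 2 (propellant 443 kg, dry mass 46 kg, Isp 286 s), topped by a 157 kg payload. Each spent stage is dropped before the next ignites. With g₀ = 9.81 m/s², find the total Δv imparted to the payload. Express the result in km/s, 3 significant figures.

Ignition mass of stage 1 = 2,130+298 + 443+46 + 157 = 3,074 kg.
Stage 1: m₀ = 3,074 kg, m_f = 3,074 − 2,130 = 944 kg; Δv = 415×9.81×ln(3.256) = 4071.2×1.1806 ≈ 4806 m/s.
Stage 2: m₀ = 646 kg, m_f = 646 − 443 = 203 kg; Δv = 286×9.81×ln(3.182) = 2805.7×1.1576 ≈ 3248 m/s.
Total Δv = 4806 + 3248 = 8054 m/s.

Δv ≈ 8.05 km/s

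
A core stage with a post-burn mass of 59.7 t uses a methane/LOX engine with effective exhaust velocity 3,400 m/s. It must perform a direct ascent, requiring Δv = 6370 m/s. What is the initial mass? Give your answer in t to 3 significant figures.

initial mass ≈ 389 t

m₀/m_f = exp(Δv / v_e) = exp(6370 / 3400.0) = exp(1.8735) = 6.5112.
m₀ = m_f × 6.5112 = 59.7 × 6.5112 = 388.719 t.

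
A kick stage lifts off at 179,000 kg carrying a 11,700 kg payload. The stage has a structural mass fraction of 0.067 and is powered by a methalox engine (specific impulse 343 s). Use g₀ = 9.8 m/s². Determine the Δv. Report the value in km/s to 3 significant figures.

Stage wet mass = m₀ − payload = 179,000 − 11,700 = 167,300 kg.
Stage dry mass = ε × stage wet mass = 0.067 × 167,300 = 11,209.1 kg.
Burnout mass m_f = stage dry + payload = 11,209.1 + 11,700 = 22,909.1 kg.
v_e = Isp · g₀ = 343 × 9.8 = 3361.4 m/s.
Using Δv = v_e ln(m₀/m_f): Δv = v_e · ln(179,000/22,909.1) = 3361.4 × ln(7.813) = 3361.4 × 2.0559 ≈ 6911 m/s.

Δv ≈ 6.91 km/s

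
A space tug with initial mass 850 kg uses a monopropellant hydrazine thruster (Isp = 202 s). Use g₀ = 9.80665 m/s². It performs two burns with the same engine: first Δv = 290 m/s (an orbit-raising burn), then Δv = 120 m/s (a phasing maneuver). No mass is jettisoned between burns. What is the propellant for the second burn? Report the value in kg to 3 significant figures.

propellant for the second burn ≈ 43.2 kg

v_e = Isp · g₀ = 202 × 9.80665 = 1980.9 m/s.
After the first burn: m = 850 × exp(−290/1980.9) = 850 × 0.86382 = 734.247 kg.
After the second burn: m = 734.247 × exp(−120/1980.9) = 734.247 × 0.94122 = 691.088 kg.
Second-burn propellant = 734.247 − 691.088 = 43.159 kg.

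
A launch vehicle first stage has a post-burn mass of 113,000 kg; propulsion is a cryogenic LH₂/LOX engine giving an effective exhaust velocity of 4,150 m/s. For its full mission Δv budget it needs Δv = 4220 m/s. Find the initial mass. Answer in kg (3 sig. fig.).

From the ideal rocket equation, m₀/m_f = exp(Δv / v_e) = exp(4220 / 4150.0) = exp(1.0169) = 2.7645.
m₀ = m_f × 2.7645 = 113,000 × 2.7645 = 312,389 kg.

initial mass ≈ 312000 kg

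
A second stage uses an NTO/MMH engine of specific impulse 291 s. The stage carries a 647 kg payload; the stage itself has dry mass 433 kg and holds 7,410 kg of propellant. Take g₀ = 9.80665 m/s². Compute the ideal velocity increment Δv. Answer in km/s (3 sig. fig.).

v_e = Isp · g₀ = 291 × 9.80665 = 2853.7 m/s.
m₀ = payload + dry + propellant = 647 + 433 + 7,410 = 8,490 kg.
m_f = payload + dry = 647 + 433 = 1,080 kg.
Δv = v_e · ln(m₀/m_f) = 2853.7 × ln(7.861) = 2853.7 × 2.0619 ≈ 5884.2 m/s.

Δv ≈ 5.88 km/s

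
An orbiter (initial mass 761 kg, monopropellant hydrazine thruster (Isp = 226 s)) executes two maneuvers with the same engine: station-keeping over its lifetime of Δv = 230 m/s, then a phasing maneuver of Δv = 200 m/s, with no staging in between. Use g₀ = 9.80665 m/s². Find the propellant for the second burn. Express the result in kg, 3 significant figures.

v_e = Isp · g₀ = 226 × 9.80665 = 2216.3 m/s.
After the first burn: m = 761 × exp(−230/2216.3) = 761 × 0.90143 = 685.988 kg.
After the second burn: m = 685.988 × exp(−200/2216.3) = 685.988 × 0.91371 = 626.794 kg.
Second-burn propellant = 685.988 − 626.794 = 59.194 kg.

propellant for the second burn ≈ 59.2 kg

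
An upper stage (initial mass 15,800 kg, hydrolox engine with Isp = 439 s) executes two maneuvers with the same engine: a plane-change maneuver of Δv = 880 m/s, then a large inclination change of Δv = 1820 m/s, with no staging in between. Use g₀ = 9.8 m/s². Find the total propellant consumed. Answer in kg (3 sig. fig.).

v_e = Isp · g₀ = 439 × 9.8 = 4302.2 m/s.
After the first burn: m = 15800 × exp(−880/4302.2) = 15800 × 0.81502 = 12,877.3 kg.
After the second burn: m = 12,877.3 × exp(−1820/4302.2) = 12,877.3 × 0.65505 = 8,435.28 kg.
Total propellant = m₀ − m_final = 15800 − 8,435.28 = 7,364.72 kg.

total propellant consumed ≈ 7360 kg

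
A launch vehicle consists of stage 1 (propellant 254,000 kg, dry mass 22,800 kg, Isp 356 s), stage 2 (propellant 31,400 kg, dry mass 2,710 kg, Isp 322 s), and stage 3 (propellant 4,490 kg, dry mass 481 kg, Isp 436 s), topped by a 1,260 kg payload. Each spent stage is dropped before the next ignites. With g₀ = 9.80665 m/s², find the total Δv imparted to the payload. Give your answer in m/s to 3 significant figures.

Δv ≈ 15800 m/s

Ignition mass of stage 1 = 254,000+22,800 + 31,400+2,710 + 4,490+481 + 1,260 = 317,141 kg.
Stage 1: m₀ = 317,141 kg, m_f = 317,141 − 254,000 = 63,141 kg; Δv = 356×9.80665×ln(5.023) = 3491.2×1.6140 ≈ 5635 m/s.
Stage 2: m₀ = 40,341 kg, m_f = 40,341 − 31,400 = 8,941 kg; Δv = 322×9.80665×ln(4.512) = 3157.7×1.5067 ≈ 4758 m/s.
Stage 3: m₀ = 6,231 kg, m_f = 6,231 − 4,490 = 1,741 kg; Δv = 436×9.80665×ln(3.579) = 4275.7×1.2751 ≈ 5452 m/s.
Total Δv = 5635 + 4758 + 5452 = 15845 m/s.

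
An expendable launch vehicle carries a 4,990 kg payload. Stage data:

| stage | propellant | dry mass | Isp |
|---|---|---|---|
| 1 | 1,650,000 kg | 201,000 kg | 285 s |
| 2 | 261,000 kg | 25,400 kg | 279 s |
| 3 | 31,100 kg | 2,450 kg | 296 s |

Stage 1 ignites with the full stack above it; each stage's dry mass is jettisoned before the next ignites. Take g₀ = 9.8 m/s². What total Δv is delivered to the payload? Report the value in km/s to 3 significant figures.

Ignition mass of stage 1 = 1,650,000+201,000 + 261,000+25,400 + 31,100+2,450 + 4,990 = 2,175,940 kg.
Stage 1: m₀ = 2,175,940 kg, m_f = 2,175,940 − 1,650,000 = 525,940 kg; Δv = 285×9.8×ln(4.137) = 2793.0×1.4200 ≈ 3966 m/s.
Stage 2: m₀ = 324,940 kg, m_f = 324,940 − 261,000 = 63,940 kg; Δv = 279×9.8×ln(5.082) = 2734.2×1.6257 ≈ 4445 m/s.
Stage 3: m₀ = 38,540 kg, m_f = 38,540 − 31,100 = 7,440 kg; Δv = 296×9.8×ln(5.18) = 2900.8×1.6448 ≈ 4771 m/s.
Total Δv = 3966 + 4445 + 4771 = 13182 m/s.

Δv ≈ 13.2 km/s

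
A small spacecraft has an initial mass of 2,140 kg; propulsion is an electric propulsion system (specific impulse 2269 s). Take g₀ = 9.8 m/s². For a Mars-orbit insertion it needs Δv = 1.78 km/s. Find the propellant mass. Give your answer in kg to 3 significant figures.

v_e = Isp · g₀ = 2269 × 9.8 = 22236.2 m/s.
From the ideal rocket equation, m₀/m_f = exp(Δv / v_e) = exp(1780 / 22236.2) = exp(0.0800) = 1.0833.
m_f = 2,140 / 1.0833 = 1,975.45 kg, so propellant = m₀ − m_f = 2,140 − 1,975.45 = 164.55 kg.

propellant mass ≈ 165 kg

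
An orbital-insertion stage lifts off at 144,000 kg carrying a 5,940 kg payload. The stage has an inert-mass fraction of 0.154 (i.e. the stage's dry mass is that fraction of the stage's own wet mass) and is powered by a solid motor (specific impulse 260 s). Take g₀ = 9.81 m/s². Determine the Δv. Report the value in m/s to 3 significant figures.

Δv ≈ 4250 m/s

Stage wet mass = m₀ − payload = 144,000 − 5,940 = 138,060 kg.
Stage dry mass = ε × stage wet mass = 0.154 × 138,060 = 21,261.2 kg.
Burnout mass m_f = stage dry + payload = 21,261.2 + 5,940 = 27,201.2 kg.
v_e = Isp · g₀ = 260 × 9.81 = 2550.6 m/s.
Δv = v_e · ln(144,000/27,201.2) = 2550.6 × ln(5.294) = 2550.6 × 1.6666 ≈ 4251 m/s.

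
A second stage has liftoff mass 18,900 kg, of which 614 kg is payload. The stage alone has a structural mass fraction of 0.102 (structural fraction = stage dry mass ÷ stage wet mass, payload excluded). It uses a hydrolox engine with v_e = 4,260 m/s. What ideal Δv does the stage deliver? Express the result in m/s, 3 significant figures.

Stage wet mass = m₀ − payload = 18,900 − 614 = 18,286 kg.
Stage dry mass = ε × stage wet mass = 0.102 × 18,286 = 1,865.17 kg.
Burnout mass m_f = stage dry + payload = 1,865.17 + 614 = 2,479.17 kg.
Rocket equation: Δv = v_e · ln(18,900/2,479.17) = 4260.0 × ln(7.624) = 4260.0 × 2.0312 ≈ 8653 m/s.

Δv ≈ 8650 m/s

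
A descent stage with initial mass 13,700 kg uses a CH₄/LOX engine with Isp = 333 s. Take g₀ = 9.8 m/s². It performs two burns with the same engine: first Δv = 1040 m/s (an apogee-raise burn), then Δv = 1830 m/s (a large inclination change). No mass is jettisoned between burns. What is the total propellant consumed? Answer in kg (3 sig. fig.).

total propellant consumed ≈ 8010 kg

v_e = Isp · g₀ = 333 × 9.8 = 3263.4 m/s.
After the first burn: m = 13700 × exp(−1040/3263.4) = 13700 × 0.72710 = 9,961.27 kg.
After the second burn: m = 9,961.27 × exp(−1830/3263.4) = 9,961.27 × 0.57077 = 5,685.59 kg.
Total propellant = m₀ − m_final = 13700 − 5,685.59 = 8,014.41 kg.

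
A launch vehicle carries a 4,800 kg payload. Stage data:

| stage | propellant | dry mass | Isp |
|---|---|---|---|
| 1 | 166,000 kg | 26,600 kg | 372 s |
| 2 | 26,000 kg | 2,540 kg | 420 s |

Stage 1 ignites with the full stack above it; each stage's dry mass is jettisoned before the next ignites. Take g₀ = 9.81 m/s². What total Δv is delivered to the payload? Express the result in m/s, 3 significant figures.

Δv ≈ 11100 m/s

Ignition mass of stage 1 = 166,000+26,600 + 26,000+2,540 + 4,800 = 225,940 kg.
Stage 1: m₀ = 225,940 kg, m_f = 225,940 − 166,000 = 59,940 kg; Δv = 372×9.81×ln(3.769) = 3649.3×1.3269 ≈ 4842 m/s.
Stage 2: m₀ = 33,340 kg, m_f = 33,340 − 26,000 = 7,340 kg; Δv = 420×9.81×ln(4.542) = 4120.2×1.5134 ≈ 6236 m/s.
Total Δv = 4842 + 6236 = 11078 m/s.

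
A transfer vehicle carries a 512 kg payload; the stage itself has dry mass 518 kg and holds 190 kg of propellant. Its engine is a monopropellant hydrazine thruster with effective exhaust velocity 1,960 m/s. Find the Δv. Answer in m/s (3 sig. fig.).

m₀ = payload + dry + propellant = 512 + 518 + 190 = 1,220 kg.
m_f = payload + dry = 512 + 518 = 1,030 kg.
By the Tsiolkovsky rocket equation, Δv = v_e · ln(m₀/m_f) = 1960.0 × ln(1.184) = 1960.0 × 0.1693 ≈ 331.8 m/s.

Δv ≈ 332 m/s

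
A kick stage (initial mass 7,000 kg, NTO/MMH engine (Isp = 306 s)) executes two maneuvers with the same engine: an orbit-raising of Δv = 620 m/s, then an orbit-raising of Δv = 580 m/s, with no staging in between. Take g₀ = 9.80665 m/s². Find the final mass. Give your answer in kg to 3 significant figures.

v_e = Isp · g₀ = 306 × 9.80665 = 3000.8 m/s.
After the first burn: m = 7000 × exp(−620/3000.8) = 7000 × 0.81334 = 5,693.38 kg.
After the second burn: m = 5,693.38 × exp(−580/3000.8) = 5,693.38 × 0.82425 = 4,692.77 kg.

final mass ≈ 4690 kg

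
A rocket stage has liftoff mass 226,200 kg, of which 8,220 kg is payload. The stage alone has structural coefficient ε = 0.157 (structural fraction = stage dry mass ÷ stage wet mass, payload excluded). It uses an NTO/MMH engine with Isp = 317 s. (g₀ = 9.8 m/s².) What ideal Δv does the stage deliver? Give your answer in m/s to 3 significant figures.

Δv ≈ 5200 m/s

Stage wet mass = m₀ − payload = 226,200 − 8,220 = 217,980 kg.
Stage dry mass = ε × stage wet mass = 0.157 × 217,980 = 34,222.9 kg.
Burnout mass m_f = stage dry + payload = 34,222.9 + 8,220 = 42,442.9 kg.
v_e = Isp · g₀ = 317 × 9.8 = 3106.6 m/s.
By the Tsiolkovsky rocket equation, Δv = v_e · ln(226,200/42,442.9) = 3106.6 × ln(5.33) = 3106.6 × 1.6733 ≈ 5198 m/s.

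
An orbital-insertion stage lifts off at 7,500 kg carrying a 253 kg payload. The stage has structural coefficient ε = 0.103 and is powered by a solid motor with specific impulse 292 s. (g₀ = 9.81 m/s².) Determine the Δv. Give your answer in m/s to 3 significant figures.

Stage wet mass = m₀ − payload = 7,500 − 253 = 7,247 kg.
Stage dry mass = ε × stage wet mass = 0.103 × 7,247 = 746.441 kg.
Burnout mass m_f = stage dry + payload = 746.441 + 253 = 999.441 kg.
v_e = Isp · g₀ = 292 × 9.81 = 2864.5 m/s.
Δv = v_e · ln(7,500/999.441) = 2864.5 × ln(7.504) = 2864.5 × 2.0155 ≈ 5773 m/s.

Δv ≈ 5770 m/s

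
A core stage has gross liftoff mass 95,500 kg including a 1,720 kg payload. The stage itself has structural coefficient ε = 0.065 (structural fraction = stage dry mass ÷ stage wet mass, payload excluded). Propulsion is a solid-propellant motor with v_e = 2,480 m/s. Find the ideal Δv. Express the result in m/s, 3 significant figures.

Δv ≈ 6210 m/s

Stage wet mass = m₀ − payload = 95,500 − 1,720 = 93,780 kg.
Stage dry mass = ε × stage wet mass = 0.065 × 93,780 = 6,095.7 kg.
Burnout mass m_f = stage dry + payload = 6,095.7 + 1,720 = 7,815.7 kg.
Δv = v_e · ln(95,500/7,815.7) = 2480.0 × ln(12.22) = 2480.0 × 2.5030 ≈ 6207 m/s.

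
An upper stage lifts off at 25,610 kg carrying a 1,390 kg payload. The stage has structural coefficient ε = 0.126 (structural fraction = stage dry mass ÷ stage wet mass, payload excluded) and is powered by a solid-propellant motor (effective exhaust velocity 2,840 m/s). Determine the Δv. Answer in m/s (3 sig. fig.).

Δv ≈ 4980 m/s

Stage wet mass = m₀ − payload = 25,610 − 1,390 = 24,220 kg.
Stage dry mass = ε × stage wet mass = 0.126 × 24,220 = 3,051.72 kg.
Burnout mass m_f = stage dry + payload = 3,051.72 + 1,390 = 4,441.72 kg.
Δv = v_e · ln(25,610/4,441.72) = 2840.0 × ln(5.766) = 2840.0 × 1.7519 ≈ 4976 m/s.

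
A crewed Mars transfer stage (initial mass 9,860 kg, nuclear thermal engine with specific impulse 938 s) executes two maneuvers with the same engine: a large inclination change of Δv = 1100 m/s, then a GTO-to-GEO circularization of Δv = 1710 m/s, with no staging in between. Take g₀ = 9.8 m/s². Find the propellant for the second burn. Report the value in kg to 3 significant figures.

propellant for the second burn ≈ 1480 kg

v_e = Isp · g₀ = 938 × 9.8 = 9192.4 m/s.
After the first burn: m = 9860 × exp(−1100/9192.4) = 9860 × 0.88722 = 8,747.99 kg.
After the second burn: m = 8,747.99 × exp(−1710/9192.4) = 8,747.99 × 0.83025 = 7,263.02 kg.
Second-burn propellant = 8,747.99 − 7,263.02 = 1,484.97 kg.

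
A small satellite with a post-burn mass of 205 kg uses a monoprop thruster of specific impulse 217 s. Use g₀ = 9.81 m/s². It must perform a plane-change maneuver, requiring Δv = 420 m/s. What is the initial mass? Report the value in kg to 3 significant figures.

initial mass ≈ 250 kg

v_e = Isp · g₀ = 217 × 9.81 = 2128.8 m/s.
By the Tsiolkovsky rocket equation, m₀/m_f = exp(Δv / v_e) = exp(420 / 2128.8) = exp(0.1973) = 1.2181.
m₀ = m_f × 1.2181 = 205 × 1.2181 = 249.711 kg.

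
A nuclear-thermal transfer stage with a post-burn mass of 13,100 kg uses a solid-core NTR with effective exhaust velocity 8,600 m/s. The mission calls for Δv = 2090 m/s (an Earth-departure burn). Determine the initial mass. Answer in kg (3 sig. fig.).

From the ideal rocket equation, m₀/m_f = exp(Δv / v_e) = exp(2090 / 8600.0) = exp(0.2430) = 1.2751.
m₀ = m_f × 1.2751 = 13,100 × 1.2751 = 16,703.8 kg.

initial mass ≈ 16700 kg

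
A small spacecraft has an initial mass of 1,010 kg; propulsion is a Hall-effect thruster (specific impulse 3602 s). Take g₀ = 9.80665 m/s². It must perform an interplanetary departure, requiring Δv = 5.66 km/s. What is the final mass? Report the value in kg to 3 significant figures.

final mass ≈ 860 kg

v_e = Isp · g₀ = 3602 × 9.80665 = 35323.6 m/s.
From the ideal rocket equation, m₀/m_f = exp(Δv / v_e) = exp(5660 / 35323.6) = exp(0.1602) = 1.1738.
m_f = m₀ / 1.1738 = 1,010 / 1.1738 = 860.453 kg.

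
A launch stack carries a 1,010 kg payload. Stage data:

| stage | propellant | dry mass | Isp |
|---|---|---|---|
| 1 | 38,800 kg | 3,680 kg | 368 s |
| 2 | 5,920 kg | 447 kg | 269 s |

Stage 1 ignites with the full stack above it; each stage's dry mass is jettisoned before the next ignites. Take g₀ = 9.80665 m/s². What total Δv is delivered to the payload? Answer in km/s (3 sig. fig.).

Δv ≈ 9.71 km/s

Ignition mass of stage 1 = 38,800+3,680 + 5,920+447 + 1,010 = 49,857 kg.
Stage 1: m₀ = 49,857 kg, m_f = 49,857 − 38,800 = 11,057 kg; Δv = 368×9.80665×ln(4.509) = 3608.8×1.5061 ≈ 5435 m/s.
Stage 2: m₀ = 7,377 kg, m_f = 7,377 − 5,920 = 1,457 kg; Δv = 269×9.80665×ln(5.063) = 2638.0×1.6220 ≈ 4279 m/s.
Total Δv = 5435 + 4279 = 9714 m/s.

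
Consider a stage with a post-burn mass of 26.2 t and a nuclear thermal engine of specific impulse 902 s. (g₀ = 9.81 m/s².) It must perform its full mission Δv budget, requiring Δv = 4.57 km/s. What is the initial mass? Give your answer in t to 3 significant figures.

v_e = Isp · g₀ = 902 × 9.81 = 8848.6 m/s.
m₀/m_f = exp(Δv / v_e) = exp(4570 / 8848.6) = exp(0.5165) = 1.6761.
m₀ = m_f × 1.6761 = 26.2 × 1.6761 = 43.9138 t.

initial mass ≈ 43.9 t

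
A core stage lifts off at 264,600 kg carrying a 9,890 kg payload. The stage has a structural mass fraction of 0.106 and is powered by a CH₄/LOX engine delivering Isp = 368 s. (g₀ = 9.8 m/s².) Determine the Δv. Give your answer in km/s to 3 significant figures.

Δv ≈ 7.11 km/s

Stage wet mass = m₀ − payload = 264,600 − 9,890 = 254,710 kg.
Stage dry mass = ε × stage wet mass = 0.106 × 254,710 = 26,999.3 kg.
Burnout mass m_f = stage dry + payload = 26,999.3 + 9,890 = 36,889.3 kg.
v_e = Isp · g₀ = 368 × 9.8 = 3606.4 m/s.
From the ideal rocket equation, Δv = v_e · ln(264,600/36,889.3) = 3606.4 × ln(7.173) = 3606.4 × 1.9703 ≈ 7106 m/s.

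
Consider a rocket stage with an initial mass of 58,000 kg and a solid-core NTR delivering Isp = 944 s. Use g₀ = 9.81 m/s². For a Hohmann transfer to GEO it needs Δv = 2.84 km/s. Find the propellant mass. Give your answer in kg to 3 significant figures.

propellant mass ≈ 15300 kg

v_e = Isp · g₀ = 944 × 9.81 = 9260.6 m/s.
m₀/m_f = exp(Δv / v_e) = exp(2840 / 9260.6) = exp(0.3067) = 1.3589.
m_f = 58,000 / 1.3589 = 42,681.6 kg, so propellant = m₀ − m_f = 58,000 − 42,681.6 = 15,318.4 kg.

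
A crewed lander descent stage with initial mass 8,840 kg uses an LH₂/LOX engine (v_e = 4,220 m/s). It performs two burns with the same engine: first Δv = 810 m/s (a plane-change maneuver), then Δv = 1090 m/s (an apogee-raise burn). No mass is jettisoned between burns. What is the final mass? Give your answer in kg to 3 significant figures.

final mass ≈ 5640 kg

After the first burn: m = 8840 × exp(−810/4220.0) = 8840 × 0.82535 = 7,296.09 kg.
After the second burn: m = 7,296.09 × exp(−1090/4220.0) = 7,296.09 × 0.77237 = 5,635.28 kg.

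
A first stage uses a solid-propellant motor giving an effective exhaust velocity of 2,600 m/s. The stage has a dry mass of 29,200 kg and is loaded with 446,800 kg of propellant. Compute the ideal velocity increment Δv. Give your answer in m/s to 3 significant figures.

Δv ≈ 7260 m/s

m₀ = m_dry + m_prop = 29,200 + 446,800 = 476,000 kg.
Δv = v_e · ln(m₀/m_f) = 2600.0 × ln(16.3) = 2600.0 × 2.7912 ≈ 7257.2 m/s.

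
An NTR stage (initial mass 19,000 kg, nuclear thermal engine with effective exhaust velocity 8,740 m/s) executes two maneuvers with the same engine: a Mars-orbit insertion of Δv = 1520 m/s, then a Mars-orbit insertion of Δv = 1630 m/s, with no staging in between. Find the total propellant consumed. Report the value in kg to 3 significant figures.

After the first burn: m = 19000 × exp(−1520/8740.0) = 19000 × 0.84037 = 15,967 kg.
After the second burn: m = 15,967 × exp(−1630/8740.0) = 15,967 × 0.82986 = 13,250.4 kg.
Total propellant = m₀ − m_final = 19000 − 13,250.4 = 5,749.6 kg.

total propellant consumed ≈ 5750 kg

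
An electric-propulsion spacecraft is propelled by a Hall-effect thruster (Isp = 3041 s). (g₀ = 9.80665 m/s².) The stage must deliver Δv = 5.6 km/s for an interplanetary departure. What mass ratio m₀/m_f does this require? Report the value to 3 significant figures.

mass ratio ≈ 1.21

v_e = Isp · g₀ = 3041 × 9.80665 = 29822.0 m/s.
Using Δv = v_e ln(m₀/m_f): m₀/m_f = exp(Δv / v_e) = exp(5600 / 29822.0) = exp(0.1878) = 1.2066.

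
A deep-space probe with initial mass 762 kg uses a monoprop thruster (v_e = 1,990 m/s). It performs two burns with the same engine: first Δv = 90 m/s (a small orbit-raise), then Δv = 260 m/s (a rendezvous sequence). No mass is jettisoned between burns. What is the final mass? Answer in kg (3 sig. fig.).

final mass ≈ 639 kg

After the first burn: m = 762 × exp(−90/1990.0) = 762 × 0.95578 = 728.304 kg.
After the second burn: m = 728.304 × exp(−260/1990.0) = 728.304 × 0.87752 = 639.101 kg.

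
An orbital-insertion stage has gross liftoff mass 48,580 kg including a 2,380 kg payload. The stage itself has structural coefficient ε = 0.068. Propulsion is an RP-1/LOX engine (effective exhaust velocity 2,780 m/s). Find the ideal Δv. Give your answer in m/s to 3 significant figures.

Stage wet mass = m₀ − payload = 48,580 − 2,380 = 46,200 kg.
Stage dry mass = ε × stage wet mass = 0.068 × 46,200 = 3,141.6 kg.
Burnout mass m_f = stage dry + payload = 3,141.6 + 2,380 = 5,521.6 kg.
From the ideal rocket equation, Δv = v_e · ln(48,580/5,521.6) = 2780.0 × ln(8.798) = 2780.0 × 2.1745 ≈ 6045 m/s.

Δv ≈ 6050 m/s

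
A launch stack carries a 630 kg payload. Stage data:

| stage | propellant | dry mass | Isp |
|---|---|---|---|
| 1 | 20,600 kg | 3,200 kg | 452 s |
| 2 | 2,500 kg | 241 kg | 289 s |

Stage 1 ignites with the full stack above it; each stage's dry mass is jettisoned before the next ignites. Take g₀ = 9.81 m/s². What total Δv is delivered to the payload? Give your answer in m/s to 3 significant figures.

Ignition mass of stage 1 = 20,600+3,200 + 2,500+241 + 630 = 27,171 kg.
Stage 1: m₀ = 27,171 kg, m_f = 27,171 − 20,600 = 6,571 kg; Δv = 452×9.81×ln(4.135) = 4434.1×1.4195 ≈ 6294 m/s.
Stage 2: m₀ = 3,371 kg, m_f = 3,371 − 2,500 = 871 kg; Δv = 289×9.81×ln(3.87) = 2835.1×1.3533 ≈ 3837 m/s.
Total Δv = 6294 + 3837 = 10131 m/s.

Δv ≈ 10100 m/s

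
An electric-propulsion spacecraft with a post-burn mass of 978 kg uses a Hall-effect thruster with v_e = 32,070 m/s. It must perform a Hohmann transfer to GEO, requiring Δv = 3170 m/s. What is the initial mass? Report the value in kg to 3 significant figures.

initial mass ≈ 1080 kg

m₀/m_f = exp(Δv / v_e) = exp(3170 / 32070.0) = exp(0.0988) = 1.1039.
m₀ = m_f × 1.1039 = 978 × 1.1039 = 1,079.61 kg.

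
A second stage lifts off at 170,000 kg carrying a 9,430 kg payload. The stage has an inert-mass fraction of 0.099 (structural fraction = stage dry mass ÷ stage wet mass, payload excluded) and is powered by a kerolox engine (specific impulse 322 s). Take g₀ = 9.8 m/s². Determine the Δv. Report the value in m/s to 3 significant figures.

Δv ≈ 6010 m/s

Stage wet mass = m₀ − payload = 170,000 − 9,430 = 160,570 kg.
Stage dry mass = ε × stage wet mass = 0.099 × 160,570 = 15,896.4 kg.
Burnout mass m_f = stage dry + payload = 15,896.4 + 9,430 = 25,326.4 kg.
v_e = Isp · g₀ = 322 × 9.8 = 3155.6 m/s.
Using Δv = v_e ln(m₀/m_f): Δv = v_e · ln(170,000/25,326.4) = 3155.6 × ln(6.712) = 3155.6 × 1.9040 ≈ 6008 m/s.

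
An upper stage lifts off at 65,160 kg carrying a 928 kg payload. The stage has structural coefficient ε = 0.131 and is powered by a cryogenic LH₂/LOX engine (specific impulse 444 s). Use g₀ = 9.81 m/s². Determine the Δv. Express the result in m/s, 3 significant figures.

Stage wet mass = m₀ − payload = 65,160 − 928 = 64,232 kg.
Stage dry mass = ε × stage wet mass = 0.131 × 64,232 = 8,414.39 kg.
Burnout mass m_f = stage dry + payload = 8,414.39 + 928 = 9,342.39 kg.
v_e = Isp · g₀ = 444 × 9.81 = 4355.6 m/s.
Δv = v_e · ln(65,160/9,342.39) = 4355.6 × ln(6.975) = 4355.6 × 1.9423 ≈ 8460 m/s.

Δv ≈ 8460 m/s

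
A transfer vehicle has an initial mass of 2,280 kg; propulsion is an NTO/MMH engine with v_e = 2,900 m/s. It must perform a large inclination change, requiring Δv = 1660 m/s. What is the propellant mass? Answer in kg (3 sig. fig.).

propellant mass ≈ 994 kg

m₀/m_f = exp(Δv / v_e) = exp(1660 / 2900.0) = exp(0.5724) = 1.7725.
m_f = 2,280 / 1.7725 = 1,286.32 kg, so propellant = m₀ − m_f = 2,280 − 1,286.32 = 993.68 kg.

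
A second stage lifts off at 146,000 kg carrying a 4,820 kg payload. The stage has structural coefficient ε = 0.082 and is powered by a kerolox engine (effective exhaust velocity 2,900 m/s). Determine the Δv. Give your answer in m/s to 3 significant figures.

Δv ≈ 6340 m/s

Stage wet mass = m₀ − payload = 146,000 − 4,820 = 141,180 kg.
Stage dry mass = ε × stage wet mass = 0.082 × 141,180 = 11,576.8 kg.
Burnout mass m_f = stage dry + payload = 11,576.8 + 4,820 = 16,396.8 kg.
Δv = v_e · ln(146,000/16,396.8) = 2900.0 × ln(8.904) = 2900.0 × 2.1865 ≈ 6341 m/s.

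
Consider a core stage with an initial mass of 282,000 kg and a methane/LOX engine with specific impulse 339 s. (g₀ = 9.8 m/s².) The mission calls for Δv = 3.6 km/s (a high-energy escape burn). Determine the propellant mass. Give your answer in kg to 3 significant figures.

propellant mass ≈ 187000 kg

v_e = Isp · g₀ = 339 × 9.8 = 3322.2 m/s.
Rocket equation: m₀/m_f = exp(Δv / v_e) = exp(3600 / 3322.2) = exp(1.0836) = 2.9554.
m_f = 282,000 / 2.9554 = 95,418.6 kg, so propellant = m₀ − m_f = 282,000 − 95,418.6 = 186,581.4 kg.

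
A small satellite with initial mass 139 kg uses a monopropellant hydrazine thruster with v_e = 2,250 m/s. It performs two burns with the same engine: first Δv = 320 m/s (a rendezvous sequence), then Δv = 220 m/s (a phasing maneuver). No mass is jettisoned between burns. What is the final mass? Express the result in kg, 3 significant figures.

final mass ≈ 109 kg

After the first burn: m = 139 × exp(−320/2250.0) = 139 × 0.86743 = 120.573 kg.
After the second burn: m = 120.573 × exp(−220/2250.0) = 120.573 × 0.90685 = 109.342 kg.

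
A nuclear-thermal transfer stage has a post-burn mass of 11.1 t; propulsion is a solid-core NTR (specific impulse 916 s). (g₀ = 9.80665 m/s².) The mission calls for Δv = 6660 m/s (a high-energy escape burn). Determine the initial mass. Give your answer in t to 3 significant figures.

initial mass ≈ 23.3 t

v_e = Isp · g₀ = 916 × 9.80665 = 8982.9 m/s.
m₀/m_f = exp(Δv / v_e) = exp(6660 / 8982.9) = exp(0.7414) = 2.0989.
m₀ = m_f × 2.0989 = 11.1 × 2.0989 = 23.2978 t.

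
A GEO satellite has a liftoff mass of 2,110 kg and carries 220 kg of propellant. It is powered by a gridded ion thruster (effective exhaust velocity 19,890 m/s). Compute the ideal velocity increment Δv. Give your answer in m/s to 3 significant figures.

m_f = m₀ − m_prop = 2,110 − 220 = 1,890 kg.
By the Tsiolkovsky rocket equation, Δv = v_e · ln(m₀/m_f) = 19890.0 × ln(1.116) = 19890.0 × 0.1101 ≈ 2190.1 m/s.

Δv ≈ 2190 m/s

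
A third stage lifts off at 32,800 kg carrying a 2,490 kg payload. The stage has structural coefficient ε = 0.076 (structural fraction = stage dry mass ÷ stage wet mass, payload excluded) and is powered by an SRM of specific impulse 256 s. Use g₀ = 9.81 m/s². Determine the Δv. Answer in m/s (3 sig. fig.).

Δv ≈ 4830 m/s

Stage wet mass = m₀ − payload = 32,800 − 2,490 = 30,310 kg.
Stage dry mass = ε × stage wet mass = 0.076 × 30,310 = 2,303.56 kg.
Burnout mass m_f = stage dry + payload = 2,303.56 + 2,490 = 4,793.56 kg.
v_e = Isp · g₀ = 256 × 9.81 = 2511.4 m/s.
Δv = v_e · ln(32,800/4,793.56) = 2511.4 × ln(6.843) = 2511.4 × 1.9232 ≈ 4830 m/s.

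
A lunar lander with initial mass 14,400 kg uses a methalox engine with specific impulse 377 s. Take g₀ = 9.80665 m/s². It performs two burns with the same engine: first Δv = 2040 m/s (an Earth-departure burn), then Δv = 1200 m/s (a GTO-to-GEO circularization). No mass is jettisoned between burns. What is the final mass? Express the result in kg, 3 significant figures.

v_e = Isp · g₀ = 377 × 9.80665 = 3697.1 m/s.
After the first burn: m = 14400 × exp(−2040/3697.1) = 14400 × 0.57592 = 8,293.25 kg.
After the second burn: m = 8,293.25 × exp(−1200/3697.1) = 8,293.25 × 0.72283 = 5,994.61 kg.

final mass ≈ 5990 kg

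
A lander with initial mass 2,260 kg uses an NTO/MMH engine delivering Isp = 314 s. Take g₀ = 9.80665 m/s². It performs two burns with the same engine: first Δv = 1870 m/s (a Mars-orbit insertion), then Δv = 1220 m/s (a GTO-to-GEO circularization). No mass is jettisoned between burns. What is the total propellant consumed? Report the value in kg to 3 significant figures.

total propellant consumed ≈ 1430 kg

v_e = Isp · g₀ = 314 × 9.80665 = 3079.3 m/s.
After the first burn: m = 2260 × exp(−1870/3079.3) = 2260 × 0.54483 = 1,231.32 kg.
After the second burn: m = 1,231.32 × exp(−1220/3079.3) = 1,231.32 × 0.67288 = 828.531 kg.
Total propellant = m₀ − m_final = 2260 − 828.531 = 1,431.469 kg.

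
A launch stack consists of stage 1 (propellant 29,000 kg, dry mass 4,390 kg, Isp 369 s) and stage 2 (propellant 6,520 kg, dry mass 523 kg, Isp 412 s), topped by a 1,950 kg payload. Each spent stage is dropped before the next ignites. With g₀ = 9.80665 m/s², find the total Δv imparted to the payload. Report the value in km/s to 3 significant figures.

Δv ≈ 9.39 km/s

Ignition mass of stage 1 = 29,000+4,390 + 6,520+523 + 1,950 = 42,383 kg.
Stage 1: m₀ = 42,383 kg, m_f = 42,383 − 29,000 = 13,383 kg; Δv = 369×9.80665×ln(3.167) = 3618.7×1.1528 ≈ 4171 m/s.
Stage 2: m₀ = 8,993 kg, m_f = 8,993 − 6,520 = 2,473 kg; Δv = 412×9.80665×ln(3.636) = 4040.3×1.2910 ≈ 5216 m/s.
Total Δv = 4171 + 5216 = 9387 m/s.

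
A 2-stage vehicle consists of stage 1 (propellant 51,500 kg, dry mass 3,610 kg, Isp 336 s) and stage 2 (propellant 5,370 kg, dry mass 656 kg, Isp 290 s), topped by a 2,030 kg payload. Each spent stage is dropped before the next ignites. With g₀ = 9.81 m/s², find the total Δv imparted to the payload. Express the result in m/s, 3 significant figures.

Ignition mass of stage 1 = 51,500+3,610 + 5,370+656 + 2,030 = 63,166 kg.
Stage 1: m₀ = 63,166 kg, m_f = 63,166 − 51,500 = 11,666 kg; Δv = 336×9.81×ln(5.415) = 3296.2×1.6891 ≈ 5568 m/s.
Stage 2: m₀ = 8,056 kg, m_f = 8,056 − 5,370 = 2,686 kg; Δv = 290×9.81×ln(2.999) = 2844.9×1.0984 ≈ 3125 m/s.
Total Δv = 5568 + 3125 = 8693 m/s.

Δv ≈ 8690 m/s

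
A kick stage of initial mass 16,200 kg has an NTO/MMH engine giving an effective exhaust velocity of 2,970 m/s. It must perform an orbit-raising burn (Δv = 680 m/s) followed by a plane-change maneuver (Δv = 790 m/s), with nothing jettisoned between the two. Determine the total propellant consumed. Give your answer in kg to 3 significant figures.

total propellant consumed ≈ 6320 kg

After the first burn: m = 16200 × exp(−680/2970.0) = 16200 × 0.79536 = 12,884.8 kg.
After the second burn: m = 12,884.8 × exp(−790/2970.0) = 12,884.8 × 0.76644 = 9,875.43 kg.
Total propellant = m₀ − m_final = 16200 − 9,875.43 = 6,324.57 kg.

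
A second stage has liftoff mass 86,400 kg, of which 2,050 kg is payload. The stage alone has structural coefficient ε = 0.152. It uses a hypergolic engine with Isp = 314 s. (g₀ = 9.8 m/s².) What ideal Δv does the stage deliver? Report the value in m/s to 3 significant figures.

Stage wet mass = m₀ − payload = 86,400 − 2,050 = 84,350 kg.
Stage dry mass = ε × stage wet mass = 0.152 × 84,350 = 12,821.2 kg.
Burnout mass m_f = stage dry + payload = 12,821.2 + 2,050 = 14,871.2 kg.
v_e = Isp · g₀ = 314 × 9.8 = 3077.2 m/s.
Δv = v_e · ln(86,400/14,871.2) = 3077.2 × ln(5.81) = 3077.2 × 1.7596 ≈ 5415 m/s.

Δv ≈ 5410 m/s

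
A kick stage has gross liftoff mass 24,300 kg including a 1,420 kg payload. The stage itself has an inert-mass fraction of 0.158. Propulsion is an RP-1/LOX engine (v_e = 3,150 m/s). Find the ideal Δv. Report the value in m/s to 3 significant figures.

Δv ≈ 4960 m/s

Stage wet mass = m₀ − payload = 24,300 − 1,420 = 22,880 kg.
Stage dry mass = ε × stage wet mass = 0.158 × 22,880 = 3,615.04 kg.
Burnout mass m_f = stage dry + payload = 3,615.04 + 1,420 = 5,035.04 kg.
By the Tsiolkovsky rocket equation, Δv = v_e · ln(24,300/5,035.04) = 3150.0 × ln(4.826) = 3150.0 × 1.5741 ≈ 4958 m/s.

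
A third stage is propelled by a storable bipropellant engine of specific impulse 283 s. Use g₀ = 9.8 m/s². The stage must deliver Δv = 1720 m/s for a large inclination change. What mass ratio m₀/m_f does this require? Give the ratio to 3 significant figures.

mass ratio ≈ 1.86

v_e = Isp · g₀ = 283 × 9.8 = 2773.4 m/s.
Rocket equation: m₀/m_f = exp(Δv / v_e) = exp(1720 / 2773.4) = exp(0.6202) = 1.8593.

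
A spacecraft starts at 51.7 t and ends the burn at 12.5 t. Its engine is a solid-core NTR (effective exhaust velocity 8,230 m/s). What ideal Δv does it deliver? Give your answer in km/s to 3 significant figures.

From the ideal rocket equation, Δv = v_e · ln(m₀/m_f) = 8230.0 × ln(4.136) = 8230.0 × 1.4197 ≈ 11684.4 m/s.

Δv ≈ 11.7 km/s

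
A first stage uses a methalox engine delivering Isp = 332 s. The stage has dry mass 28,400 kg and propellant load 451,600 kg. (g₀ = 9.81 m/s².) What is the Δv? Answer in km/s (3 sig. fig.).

Δv ≈ 9.21 km/s

v_e = Isp · g₀ = 332 × 9.81 = 3256.9 m/s.
m₀ = m_dry + m_prop = 28,400 + 451,600 = 480,000 kg.
Using Δv = v_e ln(m₀/m_f): Δv = v_e · ln(m₀/m_f) = 3256.9 × ln(16.9) = 3256.9 × 2.8274 ≈ 9208.6 m/s.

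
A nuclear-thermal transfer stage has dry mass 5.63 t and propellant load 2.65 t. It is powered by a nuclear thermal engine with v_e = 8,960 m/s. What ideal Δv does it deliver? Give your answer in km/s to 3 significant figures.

m₀ = m_dry + m_prop = 5.63 + 2.65 = 8.28 t.
Δv = v_e · ln(m₀/m_f) = 8960.0 × ln(1.471) = 8960.0 × 0.3857 ≈ 3456.2 m/s.

Δv ≈ 3.46 km/s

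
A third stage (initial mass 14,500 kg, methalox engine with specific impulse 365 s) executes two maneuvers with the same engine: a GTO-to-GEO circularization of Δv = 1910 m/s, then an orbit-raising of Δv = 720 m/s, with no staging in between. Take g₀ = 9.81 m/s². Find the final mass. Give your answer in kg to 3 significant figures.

v_e = Isp · g₀ = 365 × 9.81 = 3580.7 m/s.
After the first burn: m = 14500 × exp(−1910/3580.7) = 14500 × 0.58659 = 8,505.56 kg.
After the second burn: m = 8,505.56 × exp(−720/3580.7) = 8,505.56 × 0.81785 = 6,956.27 kg.

final mass ≈ 6960 kg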